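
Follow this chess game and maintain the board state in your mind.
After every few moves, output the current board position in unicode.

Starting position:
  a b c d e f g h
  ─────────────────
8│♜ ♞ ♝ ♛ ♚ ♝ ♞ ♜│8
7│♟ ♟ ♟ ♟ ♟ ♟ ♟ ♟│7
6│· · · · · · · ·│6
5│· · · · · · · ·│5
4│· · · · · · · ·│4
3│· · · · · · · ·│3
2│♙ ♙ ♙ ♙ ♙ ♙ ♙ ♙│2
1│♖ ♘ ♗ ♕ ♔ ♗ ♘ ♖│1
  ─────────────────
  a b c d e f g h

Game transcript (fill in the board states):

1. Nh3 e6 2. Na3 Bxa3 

  a b c d e f g h
  ─────────────────
8│♜ ♞ ♝ ♛ ♚ · ♞ ♜│8
7│♟ ♟ ♟ ♟ · ♟ ♟ ♟│7
6│· · · · ♟ · · ·│6
5│· · · · · · · ·│5
4│· · · · · · · ·│4
3│♝ · · · · · · ♘│3
2│♙ ♙ ♙ ♙ ♙ ♙ ♙ ♙│2
1│♖ · ♗ ♕ ♔ ♗ · ♖│1
  ─────────────────
  a b c d e f g h

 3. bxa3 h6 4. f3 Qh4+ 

  a b c d e f g h
  ─────────────────
8│♜ ♞ ♝ · ♚ · ♞ ♜│8
7│♟ ♟ ♟ ♟ · ♟ ♟ ·│7
6│· · · · ♟ · · ♟│6
5│· · · · · · · ·│5
4│· · · · · · · ♛│4
3│♙ · · · · ♙ · ♘│3
2│♙ · ♙ ♙ ♙ · ♙ ♙│2
1│♖ · ♗ ♕ ♔ ♗ · ♖│1
  ─────────────────
  a b c d e f g h

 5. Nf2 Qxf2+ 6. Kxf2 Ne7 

  a b c d e f g h
  ─────────────────
8│♜ ♞ ♝ · ♚ · · ♜│8
7│♟ ♟ ♟ ♟ ♞ ♟ ♟ ·│7
6│· · · · ♟ · · ♟│6
5│· · · · · · · ·│5
4│· · · · · · · ·│4
3│♙ · · · · ♙ · ·│3
2│♙ · ♙ ♙ ♙ ♔ ♙ ♙│2
1│♖ · ♗ ♕ · ♗ · ♖│1
  ─────────────────
  a b c d e f g h

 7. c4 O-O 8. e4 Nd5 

  a b c d e f g h
  ─────────────────
8│♜ ♞ ♝ · · ♜ ♚ ·│8
7│♟ ♟ ♟ ♟ · ♟ ♟ ·│7
6│· · · · ♟ · · ♟│6
5│· · · ♞ · · · ·│5
4│· · ♙ · ♙ · · ·│4
3│♙ · · · · ♙ · ·│3
2│♙ · · ♙ · ♔ ♙ ♙│2
1│♖ · ♗ ♕ · ♗ · ♖│1
  ─────────────────
  a b c d e f g h

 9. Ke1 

  a b c d e f g h
  ─────────────────
8│♜ ♞ ♝ · · ♜ ♚ ·│8
7│♟ ♟ ♟ ♟ · ♟ ♟ ·│7
6│· · · · ♟ · · ♟│6
5│· · · ♞ · · · ·│5
4│· · ♙ · ♙ · · ·│4
3│♙ · · · · ♙ · ·│3
2│♙ · · ♙ · · ♙ ♙│2
1│♖ · ♗ ♕ ♔ ♗ · ♖│1
  ─────────────────
  a b c d e f g h


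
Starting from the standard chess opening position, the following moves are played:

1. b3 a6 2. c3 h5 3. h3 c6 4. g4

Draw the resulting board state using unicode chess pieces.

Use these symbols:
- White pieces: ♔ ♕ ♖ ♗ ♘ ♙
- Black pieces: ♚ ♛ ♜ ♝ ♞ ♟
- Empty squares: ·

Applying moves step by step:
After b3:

♜ ♞ ♝ ♛ ♚ ♝ ♞ ♜
♟ ♟ ♟ ♟ ♟ ♟ ♟ ♟
· · · · · · · ·
· · · · · · · ·
· · · · · · · ·
· ♙ · · · · · ·
♙ · ♙ ♙ ♙ ♙ ♙ ♙
♖ ♘ ♗ ♕ ♔ ♗ ♘ ♖


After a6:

♜ ♞ ♝ ♛ ♚ ♝ ♞ ♜
· ♟ ♟ ♟ ♟ ♟ ♟ ♟
♟ · · · · · · ·
· · · · · · · ·
· · · · · · · ·
· ♙ · · · · · ·
♙ · ♙ ♙ ♙ ♙ ♙ ♙
♖ ♘ ♗ ♕ ♔ ♗ ♘ ♖


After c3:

♜ ♞ ♝ ♛ ♚ ♝ ♞ ♜
· ♟ ♟ ♟ ♟ ♟ ♟ ♟
♟ · · · · · · ·
· · · · · · · ·
· · · · · · · ·
· ♙ ♙ · · · · ·
♙ · · ♙ ♙ ♙ ♙ ♙
♖ ♘ ♗ ♕ ♔ ♗ ♘ ♖


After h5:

♜ ♞ ♝ ♛ ♚ ♝ ♞ ♜
· ♟ ♟ ♟ ♟ ♟ ♟ ·
♟ · · · · · · ·
· · · · · · · ♟
· · · · · · · ·
· ♙ ♙ · · · · ·
♙ · · ♙ ♙ ♙ ♙ ♙
♖ ♘ ♗ ♕ ♔ ♗ ♘ ♖


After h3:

♜ ♞ ♝ ♛ ♚ ♝ ♞ ♜
· ♟ ♟ ♟ ♟ ♟ ♟ ·
♟ · · · · · · ·
· · · · · · · ♟
· · · · · · · ·
· ♙ ♙ · · · · ♙
♙ · · ♙ ♙ ♙ ♙ ·
♖ ♘ ♗ ♕ ♔ ♗ ♘ ♖


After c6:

♜ ♞ ♝ ♛ ♚ ♝ ♞ ♜
· ♟ · ♟ ♟ ♟ ♟ ·
♟ · ♟ · · · · ·
· · · · · · · ♟
· · · · · · · ·
· ♙ ♙ · · · · ♙
♙ · · ♙ ♙ ♙ ♙ ·
♖ ♘ ♗ ♕ ♔ ♗ ♘ ♖


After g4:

♜ ♞ ♝ ♛ ♚ ♝ ♞ ♜
· ♟ · ♟ ♟ ♟ ♟ ·
♟ · ♟ · · · · ·
· · · · · · · ♟
· · · · · · ♙ ·
· ♙ ♙ · · · · ♙
♙ · · ♙ ♙ ♙ · ·
♖ ♘ ♗ ♕ ♔ ♗ ♘ ♖



  a b c d e f g h
  ─────────────────
8│♜ ♞ ♝ ♛ ♚ ♝ ♞ ♜│8
7│· ♟ · ♟ ♟ ♟ ♟ ·│7
6│♟ · ♟ · · · · ·│6
5│· · · · · · · ♟│5
4│· · · · · · ♙ ·│4
3│· ♙ ♙ · · · · ♙│3
2│♙ · · ♙ ♙ ♙ · ·│2
1│♖ ♘ ♗ ♕ ♔ ♗ ♘ ♖│1
  ─────────────────
  a b c d e f g h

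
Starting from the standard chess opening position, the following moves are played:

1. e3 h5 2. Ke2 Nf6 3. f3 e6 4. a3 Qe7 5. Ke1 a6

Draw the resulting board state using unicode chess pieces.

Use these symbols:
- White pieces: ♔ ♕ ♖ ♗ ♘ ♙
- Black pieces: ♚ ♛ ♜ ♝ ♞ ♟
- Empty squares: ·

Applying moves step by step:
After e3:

♜ ♞ ♝ ♛ ♚ ♝ ♞ ♜
♟ ♟ ♟ ♟ ♟ ♟ ♟ ♟
· · · · · · · ·
· · · · · · · ·
· · · · · · · ·
· · · · ♙ · · ·
♙ ♙ ♙ ♙ · ♙ ♙ ♙
♖ ♘ ♗ ♕ ♔ ♗ ♘ ♖


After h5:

♜ ♞ ♝ ♛ ♚ ♝ ♞ ♜
♟ ♟ ♟ ♟ ♟ ♟ ♟ ·
· · · · · · · ·
· · · · · · · ♟
· · · · · · · ·
· · · · ♙ · · ·
♙ ♙ ♙ ♙ · ♙ ♙ ♙
♖ ♘ ♗ ♕ ♔ ♗ ♘ ♖


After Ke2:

♜ ♞ ♝ ♛ ♚ ♝ ♞ ♜
♟ ♟ ♟ ♟ ♟ ♟ ♟ ·
· · · · · · · ·
· · · · · · · ♟
· · · · · · · ·
· · · · ♙ · · ·
♙ ♙ ♙ ♙ ♔ ♙ ♙ ♙
♖ ♘ ♗ ♕ · ♗ ♘ ♖


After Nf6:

♜ ♞ ♝ ♛ ♚ ♝ · ♜
♟ ♟ ♟ ♟ ♟ ♟ ♟ ·
· · · · · ♞ · ·
· · · · · · · ♟
· · · · · · · ·
· · · · ♙ · · ·
♙ ♙ ♙ ♙ ♔ ♙ ♙ ♙
♖ ♘ ♗ ♕ · ♗ ♘ ♖


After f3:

♜ ♞ ♝ ♛ ♚ ♝ · ♜
♟ ♟ ♟ ♟ ♟ ♟ ♟ ·
· · · · · ♞ · ·
· · · · · · · ♟
· · · · · · · ·
· · · · ♙ ♙ · ·
♙ ♙ ♙ ♙ ♔ · ♙ ♙
♖ ♘ ♗ ♕ · ♗ ♘ ♖


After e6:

♜ ♞ ♝ ♛ ♚ ♝ · ♜
♟ ♟ ♟ ♟ · ♟ ♟ ·
· · · · ♟ ♞ · ·
· · · · · · · ♟
· · · · · · · ·
· · · · ♙ ♙ · ·
♙ ♙ ♙ ♙ ♔ · ♙ ♙
♖ ♘ ♗ ♕ · ♗ ♘ ♖


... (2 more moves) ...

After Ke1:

♜ ♞ ♝ · ♚ ♝ · ♜
♟ ♟ ♟ ♟ ♛ ♟ ♟ ·
· · · · ♟ ♞ · ·
· · · · · · · ♟
· · · · · · · ·
♙ · · · ♙ ♙ · ·
· ♙ ♙ ♙ · · ♙ ♙
♖ ♘ ♗ ♕ ♔ ♗ ♘ ♖


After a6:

♜ ♞ ♝ · ♚ ♝ · ♜
· ♟ ♟ ♟ ♛ ♟ ♟ ·
♟ · · · ♟ ♞ · ·
· · · · · · · ♟
· · · · · · · ·
♙ · · · ♙ ♙ · ·
· ♙ ♙ ♙ · · ♙ ♙
♖ ♘ ♗ ♕ ♔ ♗ ♘ ♖



  a b c d e f g h
  ─────────────────
8│♜ ♞ ♝ · ♚ ♝ · ♜│8
7│· ♟ ♟ ♟ ♛ ♟ ♟ ·│7
6│♟ · · · ♟ ♞ · ·│6
5│· · · · · · · ♟│5
4│· · · · · · · ·│4
3│♙ · · · ♙ ♙ · ·│3
2│· ♙ ♙ ♙ · · ♙ ♙│2
1│♖ ♘ ♗ ♕ ♔ ♗ ♘ ♖│1
  ─────────────────
  a b c d e f g h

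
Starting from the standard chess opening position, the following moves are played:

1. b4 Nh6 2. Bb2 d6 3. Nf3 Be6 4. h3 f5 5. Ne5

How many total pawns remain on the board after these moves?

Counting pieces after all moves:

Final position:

  a b c d e f g h
  ─────────────────
8│♜ ♞ · ♛ ♚ ♝ · ♜│8
7│♟ ♟ ♟ · ♟ · ♟ ♟│7
6│· · · ♟ ♝ · · ♞│6
5│· · · · ♘ ♟ · ·│5
4│· ♙ · · · · · ·│4
3│· · · · · · · ♙│3
2│♙ ♗ ♙ ♙ ♙ ♙ ♙ ·│2
1│♖ ♘ · ♕ ♔ ♗ · ♖│1
  ─────────────────
  a b c d e f g h


16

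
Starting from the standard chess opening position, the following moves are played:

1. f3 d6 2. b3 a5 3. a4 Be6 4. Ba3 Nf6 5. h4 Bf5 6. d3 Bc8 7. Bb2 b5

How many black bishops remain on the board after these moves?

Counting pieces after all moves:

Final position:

  a b c d e f g h
  ─────────────────
8│♜ ♞ ♝ ♛ ♚ ♝ · ♜│8
7│· · ♟ · ♟ ♟ ♟ ♟│7
6│· · · ♟ · ♞ · ·│6
5│♟ ♟ · · · · · ·│5
4│♙ · · · · · · ♙│4
3│· ♙ · ♙ · ♙ · ·│3
2│· ♗ ♙ · ♙ · ♙ ·│2
1│♖ ♘ · ♕ ♔ ♗ ♘ ♖│1
  ─────────────────
  a b c d e f g h


2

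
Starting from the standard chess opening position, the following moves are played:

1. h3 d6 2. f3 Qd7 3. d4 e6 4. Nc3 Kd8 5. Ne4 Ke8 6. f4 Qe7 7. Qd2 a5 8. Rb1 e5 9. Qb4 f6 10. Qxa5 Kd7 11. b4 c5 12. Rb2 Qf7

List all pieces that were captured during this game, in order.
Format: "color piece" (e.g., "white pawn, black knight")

Tracking captures:
  Qxa5: captured black pawn

black pawn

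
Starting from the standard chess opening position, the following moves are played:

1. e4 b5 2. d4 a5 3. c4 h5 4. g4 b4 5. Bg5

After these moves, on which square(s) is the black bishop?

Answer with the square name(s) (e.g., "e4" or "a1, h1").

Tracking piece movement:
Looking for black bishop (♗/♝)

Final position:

  a b c d e f g h
  ─────────────────
8│♜ ♞ ♝ ♛ ♚ ♝ ♞ ♜│8
7│· · ♟ ♟ ♟ ♟ ♟ ·│7
6│· · · · · · · ·│6
5│♟ · · · · · ♗ ♟│5
4│· ♟ ♙ ♙ ♙ · ♙ ·│4
3│· · · · · · · ·│3
2│♙ ♙ · · · ♙ · ♙│2
1│♖ ♘ · ♕ ♔ ♗ ♘ ♖│1
  ─────────────────
  a b c d e f g h


c8, f8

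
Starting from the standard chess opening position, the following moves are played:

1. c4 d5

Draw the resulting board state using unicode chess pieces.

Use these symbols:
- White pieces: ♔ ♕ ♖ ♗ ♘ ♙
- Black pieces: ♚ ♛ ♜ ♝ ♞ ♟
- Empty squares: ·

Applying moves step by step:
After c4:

♜ ♞ ♝ ♛ ♚ ♝ ♞ ♜
♟ ♟ ♟ ♟ ♟ ♟ ♟ ♟
· · · · · · · ·
· · · · · · · ·
· · ♙ · · · · ·
· · · · · · · ·
♙ ♙ · ♙ ♙ ♙ ♙ ♙
♖ ♘ ♗ ♕ ♔ ♗ ♘ ♖


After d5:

♜ ♞ ♝ ♛ ♚ ♝ ♞ ♜
♟ ♟ ♟ · ♟ ♟ ♟ ♟
· · · · · · · ·
· · · ♟ · · · ·
· · ♙ · · · · ·
· · · · · · · ·
♙ ♙ · ♙ ♙ ♙ ♙ ♙
♖ ♘ ♗ ♕ ♔ ♗ ♘ ♖



  a b c d e f g h
  ─────────────────
8│♜ ♞ ♝ ♛ ♚ ♝ ♞ ♜│8
7│♟ ♟ ♟ · ♟ ♟ ♟ ♟│7
6│· · · · · · · ·│6
5│· · · ♟ · · · ·│5
4│· · ♙ · · · · ·│4
3│· · · · · · · ·│3
2│♙ ♙ · ♙ ♙ ♙ ♙ ♙│2
1│♖ ♘ ♗ ♕ ♔ ♗ ♘ ♖│1
  ─────────────────
  a b c d e f g h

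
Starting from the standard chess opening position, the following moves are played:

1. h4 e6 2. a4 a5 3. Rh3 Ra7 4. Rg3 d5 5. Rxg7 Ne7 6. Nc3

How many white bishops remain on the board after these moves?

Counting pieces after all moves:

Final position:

  a b c d e f g h
  ─────────────────
8│· ♞ ♝ ♛ ♚ ♝ · ♜│8
7│♜ ♟ ♟ · ♞ ♟ ♖ ♟│7
6│· · · · ♟ · · ·│6
5│♟ · · ♟ · · · ·│5
4│♙ · · · · · · ♙│4
3│· · ♘ · · · · ·│3
2│· ♙ ♙ ♙ ♙ ♙ ♙ ·│2
1│♖ · ♗ ♕ ♔ ♗ ♘ ·│1
  ─────────────────
  a b c d e f g h


2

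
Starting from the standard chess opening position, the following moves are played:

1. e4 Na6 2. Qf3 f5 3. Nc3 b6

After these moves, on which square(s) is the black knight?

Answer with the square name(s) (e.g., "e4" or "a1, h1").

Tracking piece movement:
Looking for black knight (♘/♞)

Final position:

  a b c d e f g h
  ─────────────────
8│♜ · ♝ ♛ ♚ ♝ ♞ ♜│8
7│♟ · ♟ ♟ ♟ · ♟ ♟│7
6│♞ ♟ · · · · · ·│6
5│· · · · · ♟ · ·│5
4│· · · · ♙ · · ·│4
3│· · ♘ · · ♕ · ·│3
2│♙ ♙ ♙ ♙ · ♙ ♙ ♙│2
1│♖ · ♗ · ♔ ♗ ♘ ♖│1
  ─────────────────
  a b c d e f g h


a6, g8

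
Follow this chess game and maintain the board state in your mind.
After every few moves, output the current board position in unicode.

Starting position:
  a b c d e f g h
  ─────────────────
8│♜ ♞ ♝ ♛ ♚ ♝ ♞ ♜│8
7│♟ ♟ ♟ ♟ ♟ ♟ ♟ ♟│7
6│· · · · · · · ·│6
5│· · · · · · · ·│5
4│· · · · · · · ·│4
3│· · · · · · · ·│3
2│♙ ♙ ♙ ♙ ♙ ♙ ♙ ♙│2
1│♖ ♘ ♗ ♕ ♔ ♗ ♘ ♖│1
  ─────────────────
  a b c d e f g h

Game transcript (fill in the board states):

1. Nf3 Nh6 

  a b c d e f g h
  ─────────────────
8│♜ ♞ ♝ ♛ ♚ ♝ · ♜│8
7│♟ ♟ ♟ ♟ ♟ ♟ ♟ ♟│7
6│· · · · · · · ♞│6
5│· · · · · · · ·│5
4│· · · · · · · ·│4
3│· · · · · ♘ · ·│3
2│♙ ♙ ♙ ♙ ♙ ♙ ♙ ♙│2
1│♖ ♘ ♗ ♕ ♔ ♗ · ♖│1
  ─────────────────
  a b c d e f g h

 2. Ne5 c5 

  a b c d e f g h
  ─────────────────
8│♜ ♞ ♝ ♛ ♚ ♝ · ♜│8
7│♟ ♟ · ♟ ♟ ♟ ♟ ♟│7
6│· · · · · · · ♞│6
5│· · ♟ · ♘ · · ·│5
4│· · · · · · · ·│4
3│· · · · · · · ·│3
2│♙ ♙ ♙ ♙ ♙ ♙ ♙ ♙│2
1│♖ ♘ ♗ ♕ ♔ ♗ · ♖│1
  ─────────────────
  a b c d e f g h

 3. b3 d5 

  a b c d e f g h
  ─────────────────
8│♜ ♞ ♝ ♛ ♚ ♝ · ♜│8
7│♟ ♟ · · ♟ ♟ ♟ ♟│7
6│· · · · · · · ♞│6
5│· · ♟ ♟ ♘ · · ·│5
4│· · · · · · · ·│4
3│· ♙ · · · · · ·│3
2│♙ · ♙ ♙ ♙ ♙ ♙ ♙│2
1│♖ ♘ ♗ ♕ ♔ ♗ · ♖│1
  ─────────────────
  a b c d e f g h

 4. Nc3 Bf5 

  a b c d e f g h
  ─────────────────
8│♜ ♞ · ♛ ♚ ♝ · ♜│8
7│♟ ♟ · · ♟ ♟ ♟ ♟│7
6│· · · · · · · ♞│6
5│· · ♟ ♟ ♘ ♝ · ·│5
4│· · · · · · · ·│4
3│· ♙ ♘ · · · · ·│3
2│♙ · ♙ ♙ ♙ ♙ ♙ ♙│2
1│♖ · ♗ ♕ ♔ ♗ · ♖│1
  ─────────────────
  a b c d e f g h

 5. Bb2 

  a b c d e f g h
  ─────────────────
8│♜ ♞ · ♛ ♚ ♝ · ♜│8
7│♟ ♟ · · ♟ ♟ ♟ ♟│7
6│· · · · · · · ♞│6
5│· · ♟ ♟ ♘ ♝ · ·│5
4│· · · · · · · ·│4
3│· ♙ ♘ · · · · ·│3
2│♙ ♗ ♙ ♙ ♙ ♙ ♙ ♙│2
1│♖ · · ♕ ♔ ♗ · ♖│1
  ─────────────────
  a b c d e f g h


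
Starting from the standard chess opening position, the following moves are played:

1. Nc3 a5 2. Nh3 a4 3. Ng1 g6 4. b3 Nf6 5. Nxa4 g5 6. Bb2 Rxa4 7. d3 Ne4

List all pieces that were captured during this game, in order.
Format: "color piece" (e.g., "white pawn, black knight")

Tracking captures:
  Nxa4: captured black pawn
  Rxa4: captured white knight

black pawn, white knight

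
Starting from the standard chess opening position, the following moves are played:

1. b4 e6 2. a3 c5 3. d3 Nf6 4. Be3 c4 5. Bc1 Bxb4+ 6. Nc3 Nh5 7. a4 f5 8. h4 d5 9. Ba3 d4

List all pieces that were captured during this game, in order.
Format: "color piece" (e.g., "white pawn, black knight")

Tracking captures:
  Bxb4+: captured white pawn

white pawn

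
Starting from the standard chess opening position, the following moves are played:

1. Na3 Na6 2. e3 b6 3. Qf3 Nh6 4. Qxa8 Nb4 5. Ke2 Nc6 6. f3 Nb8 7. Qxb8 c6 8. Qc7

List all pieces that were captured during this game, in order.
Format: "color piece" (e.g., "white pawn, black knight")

Tracking captures:
  Qxa8: captured black rook
  Qxb8: captured black knight

black rook, black knight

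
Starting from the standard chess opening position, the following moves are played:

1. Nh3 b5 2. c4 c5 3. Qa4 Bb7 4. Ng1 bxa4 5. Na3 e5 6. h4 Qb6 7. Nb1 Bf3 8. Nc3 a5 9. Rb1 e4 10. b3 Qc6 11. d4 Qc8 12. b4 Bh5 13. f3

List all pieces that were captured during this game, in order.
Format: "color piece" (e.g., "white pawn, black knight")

Tracking captures:
  bxa4: captured white queen

white queen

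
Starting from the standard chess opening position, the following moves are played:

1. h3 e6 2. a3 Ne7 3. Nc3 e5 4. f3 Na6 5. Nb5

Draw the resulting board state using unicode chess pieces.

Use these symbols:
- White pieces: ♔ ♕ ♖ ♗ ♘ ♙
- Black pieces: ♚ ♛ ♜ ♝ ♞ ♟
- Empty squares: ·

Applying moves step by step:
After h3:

♜ ♞ ♝ ♛ ♚ ♝ ♞ ♜
♟ ♟ ♟ ♟ ♟ ♟ ♟ ♟
· · · · · · · ·
· · · · · · · ·
· · · · · · · ·
· · · · · · · ♙
♙ ♙ ♙ ♙ ♙ ♙ ♙ ·
♖ ♘ ♗ ♕ ♔ ♗ ♘ ♖


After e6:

♜ ♞ ♝ ♛ ♚ ♝ ♞ ♜
♟ ♟ ♟ ♟ · ♟ ♟ ♟
· · · · ♟ · · ·
· · · · · · · ·
· · · · · · · ·
· · · · · · · ♙
♙ ♙ ♙ ♙ ♙ ♙ ♙ ·
♖ ♘ ♗ ♕ ♔ ♗ ♘ ♖


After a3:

♜ ♞ ♝ ♛ ♚ ♝ ♞ ♜
♟ ♟ ♟ ♟ · ♟ ♟ ♟
· · · · ♟ · · ·
· · · · · · · ·
· · · · · · · ·
♙ · · · · · · ♙
· ♙ ♙ ♙ ♙ ♙ ♙ ·
♖ ♘ ♗ ♕ ♔ ♗ ♘ ♖


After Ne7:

♜ ♞ ♝ ♛ ♚ ♝ · ♜
♟ ♟ ♟ ♟ ♞ ♟ ♟ ♟
· · · · ♟ · · ·
· · · · · · · ·
· · · · · · · ·
♙ · · · · · · ♙
· ♙ ♙ ♙ ♙ ♙ ♙ ·
♖ ♘ ♗ ♕ ♔ ♗ ♘ ♖


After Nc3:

♜ ♞ ♝ ♛ ♚ ♝ · ♜
♟ ♟ ♟ ♟ ♞ ♟ ♟ ♟
· · · · ♟ · · ·
· · · · · · · ·
· · · · · · · ·
♙ · ♘ · · · · ♙
· ♙ ♙ ♙ ♙ ♙ ♙ ·
♖ · ♗ ♕ ♔ ♗ ♘ ♖


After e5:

♜ ♞ ♝ ♛ ♚ ♝ · ♜
♟ ♟ ♟ ♟ ♞ ♟ ♟ ♟
· · · · · · · ·
· · · · ♟ · · ·
· · · · · · · ·
♙ · ♘ · · · · ♙
· ♙ ♙ ♙ ♙ ♙ ♙ ·
♖ · ♗ ♕ ♔ ♗ ♘ ♖


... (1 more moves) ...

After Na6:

♜ · ♝ ♛ ♚ ♝ · ♜
♟ ♟ ♟ ♟ ♞ ♟ ♟ ♟
♞ · · · · · · ·
· · · · ♟ · · ·
· · · · · · · ·
♙ · ♘ · · ♙ · ♙
· ♙ ♙ ♙ ♙ · ♙ ·
♖ · ♗ ♕ ♔ ♗ ♘ ♖


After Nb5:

♜ · ♝ ♛ ♚ ♝ · ♜
♟ ♟ ♟ ♟ ♞ ♟ ♟ ♟
♞ · · · · · · ·
· ♘ · · ♟ · · ·
· · · · · · · ·
♙ · · · · ♙ · ♙
· ♙ ♙ ♙ ♙ · ♙ ·
♖ · ♗ ♕ ♔ ♗ ♘ ♖



  a b c d e f g h
  ─────────────────
8│♜ · ♝ ♛ ♚ ♝ · ♜│8
7│♟ ♟ ♟ ♟ ♞ ♟ ♟ ♟│7
6│♞ · · · · · · ·│6
5│· ♘ · · ♟ · · ·│5
4│· · · · · · · ·│4
3│♙ · · · · ♙ · ♙│3
2│· ♙ ♙ ♙ ♙ · ♙ ·│2
1│♖ · ♗ ♕ ♔ ♗ ♘ ♖│1
  ─────────────────
  a b c d e f g h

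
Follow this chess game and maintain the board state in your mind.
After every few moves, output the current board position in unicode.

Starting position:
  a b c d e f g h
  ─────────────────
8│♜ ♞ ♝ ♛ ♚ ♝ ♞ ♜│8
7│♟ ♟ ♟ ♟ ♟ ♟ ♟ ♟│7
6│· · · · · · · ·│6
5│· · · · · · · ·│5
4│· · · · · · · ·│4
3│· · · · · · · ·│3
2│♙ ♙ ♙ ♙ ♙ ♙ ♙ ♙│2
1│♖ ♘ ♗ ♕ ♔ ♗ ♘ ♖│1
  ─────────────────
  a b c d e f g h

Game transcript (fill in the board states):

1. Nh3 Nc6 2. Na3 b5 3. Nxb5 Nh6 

  a b c d e f g h
  ─────────────────
8│♜ · ♝ ♛ ♚ ♝ · ♜│8
7│♟ · ♟ ♟ ♟ ♟ ♟ ♟│7
6│· · ♞ · · · · ♞│6
5│· ♘ · · · · · ·│5
4│· · · · · · · ·│4
3│· · · · · · · ♘│3
2│♙ ♙ ♙ ♙ ♙ ♙ ♙ ♙│2
1│♖ · ♗ ♕ ♔ ♗ · ♖│1
  ─────────────────
  a b c d e f g h

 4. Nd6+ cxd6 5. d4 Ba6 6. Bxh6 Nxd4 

  a b c d e f g h
  ─────────────────
8│♜ · · ♛ ♚ ♝ · ♜│8
7│♟ · · ♟ ♟ ♟ ♟ ♟│7
6│♝ · · ♟ · · · ♗│6
5│· · · · · · · ·│5
4│· · · ♞ · · · ·│4
3│· · · · · · · ♘│3
2│♙ ♙ ♙ · ♙ ♙ ♙ ♙│2
1│♖ · · ♕ ♔ ♗ · ♖│1
  ─────────────────
  a b c d e f g h

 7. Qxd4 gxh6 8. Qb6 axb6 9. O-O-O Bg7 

  a b c d e f g h
  ─────────────────
8│♜ · · ♛ ♚ · · ♜│8
7│· · · ♟ ♟ ♟ ♝ ♟│7
6│♝ ♟ · ♟ · · · ♟│6
5│· · · · · · · ·│5
4│· · · · · · · ·│4
3│· · · · · · · ♘│3
2│♙ ♙ ♙ · ♙ ♙ ♙ ♙│2
1│· · ♔ ♖ · ♗ · ♖│1
  ─────────────────
  a b c d e f g h

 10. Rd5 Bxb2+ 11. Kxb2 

  a b c d e f g h
  ─────────────────
8│♜ · · ♛ ♚ · · ♜│8
7│· · · ♟ ♟ ♟ · ♟│7
6│♝ ♟ · ♟ · · · ♟│6
5│· · · ♖ · · · ·│5
4│· · · · · · · ·│4
3│· · · · · · · ♘│3
2│♙ ♔ ♙ · ♙ ♙ ♙ ♙│2
1│· · · · · ♗ · ♖│1
  ─────────────────
  a b c d e f g h


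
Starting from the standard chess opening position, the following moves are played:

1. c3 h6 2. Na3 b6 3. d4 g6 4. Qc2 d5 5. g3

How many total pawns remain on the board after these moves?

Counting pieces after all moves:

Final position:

  a b c d e f g h
  ─────────────────
8│♜ ♞ ♝ ♛ ♚ ♝ ♞ ♜│8
7│♟ · ♟ · ♟ ♟ · ·│7
6│· ♟ · · · · ♟ ♟│6
5│· · · ♟ · · · ·│5
4│· · · ♙ · · · ·│4
3│♘ · ♙ · · · ♙ ·│3
2│♙ ♙ ♕ · ♙ ♙ · ♙│2
1│♖ · ♗ · ♔ ♗ ♘ ♖│1
  ─────────────────
  a b c d e f g h


16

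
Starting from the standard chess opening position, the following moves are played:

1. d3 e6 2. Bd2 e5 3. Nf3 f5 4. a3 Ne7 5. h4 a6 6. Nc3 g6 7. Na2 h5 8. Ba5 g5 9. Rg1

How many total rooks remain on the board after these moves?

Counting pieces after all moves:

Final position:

  a b c d e f g h
  ─────────────────
8│♜ ♞ ♝ ♛ ♚ ♝ · ♜│8
7│· ♟ ♟ ♟ ♞ · · ·│7
6│♟ · · · · · · ·│6
5│♗ · · · ♟ ♟ ♟ ♟│5
4│· · · · · · · ♙│4
3│♙ · · ♙ · ♘ · ·│3
2│♘ ♙ ♙ · ♙ ♙ ♙ ·│2
1│♖ · · ♕ ♔ ♗ ♖ ·│1
  ─────────────────
  a b c d e f g h


4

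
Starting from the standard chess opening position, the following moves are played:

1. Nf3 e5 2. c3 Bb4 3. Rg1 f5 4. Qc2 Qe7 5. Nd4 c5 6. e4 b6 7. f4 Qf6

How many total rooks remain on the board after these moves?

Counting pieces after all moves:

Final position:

  a b c d e f g h
  ─────────────────
8│♜ ♞ ♝ · ♚ · ♞ ♜│8
7│♟ · · ♟ · · ♟ ♟│7
6│· ♟ · · · ♛ · ·│6
5│· · ♟ · ♟ ♟ · ·│5
4│· ♝ · ♘ ♙ ♙ · ·│4
3│· · ♙ · · · · ·│3
2│♙ ♙ ♕ ♙ · · ♙ ♙│2
1│♖ ♘ ♗ · ♔ ♗ ♖ ·│1
  ─────────────────
  a b c d e f g h


4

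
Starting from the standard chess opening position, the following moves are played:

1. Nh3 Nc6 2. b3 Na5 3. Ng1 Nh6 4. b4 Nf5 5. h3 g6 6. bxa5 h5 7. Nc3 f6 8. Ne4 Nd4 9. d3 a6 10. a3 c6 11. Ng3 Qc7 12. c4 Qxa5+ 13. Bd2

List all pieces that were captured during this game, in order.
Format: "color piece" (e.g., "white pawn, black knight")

Tracking captures:
  bxa5: captured black knight
  Qxa5+: captured white pawn

black knight, white pawn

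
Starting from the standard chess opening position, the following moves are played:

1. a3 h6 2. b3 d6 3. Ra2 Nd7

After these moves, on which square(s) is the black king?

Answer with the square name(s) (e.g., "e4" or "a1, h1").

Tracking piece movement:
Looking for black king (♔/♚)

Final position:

  a b c d e f g h
  ─────────────────
8│♜ · ♝ ♛ ♚ ♝ ♞ ♜│8
7│♟ ♟ ♟ ♞ ♟ ♟ ♟ ·│7
6│· · · ♟ · · · ♟│6
5│· · · · · · · ·│5
4│· · · · · · · ·│4
3│♙ ♙ · · · · · ·│3
2│♖ · ♙ ♙ ♙ ♙ ♙ ♙│2
1│· ♘ ♗ ♕ ♔ ♗ ♘ ♖│1
  ─────────────────
  a b c d e f g h


e8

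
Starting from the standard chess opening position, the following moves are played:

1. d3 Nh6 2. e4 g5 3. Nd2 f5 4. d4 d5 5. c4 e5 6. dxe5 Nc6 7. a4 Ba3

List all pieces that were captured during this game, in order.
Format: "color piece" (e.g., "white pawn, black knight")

Tracking captures:
  dxe5: captured black pawn

black pawn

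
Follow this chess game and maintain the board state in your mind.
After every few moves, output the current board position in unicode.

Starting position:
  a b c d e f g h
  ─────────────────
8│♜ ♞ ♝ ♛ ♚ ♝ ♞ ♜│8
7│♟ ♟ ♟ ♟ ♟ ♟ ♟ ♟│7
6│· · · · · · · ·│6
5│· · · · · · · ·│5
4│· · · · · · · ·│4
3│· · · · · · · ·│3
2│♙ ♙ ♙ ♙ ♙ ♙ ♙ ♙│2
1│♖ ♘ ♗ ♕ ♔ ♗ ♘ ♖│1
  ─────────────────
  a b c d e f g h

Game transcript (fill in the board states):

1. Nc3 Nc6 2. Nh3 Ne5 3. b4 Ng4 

  a b c d e f g h
  ─────────────────
8│♜ · ♝ ♛ ♚ ♝ ♞ ♜│8
7│♟ ♟ ♟ ♟ ♟ ♟ ♟ ♟│7
6│· · · · · · · ·│6
5│· · · · · · · ·│5
4│· ♙ · · · · ♞ ·│4
3│· · ♘ · · · · ♘│3
2│♙ · ♙ ♙ ♙ ♙ ♙ ♙│2
1│♖ · ♗ ♕ ♔ ♗ · ♖│1
  ─────────────────
  a b c d e f g h

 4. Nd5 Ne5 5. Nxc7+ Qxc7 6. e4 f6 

  a b c d e f g h
  ─────────────────
8│♜ · ♝ · ♚ ♝ ♞ ♜│8
7│♟ ♟ ♛ ♟ ♟ · ♟ ♟│7
6│· · · · · ♟ · ·│6
5│· · · · ♞ · · ·│5
4│· ♙ · · ♙ · · ·│4
3│· · · · · · · ♘│3
2│♙ · ♙ ♙ · ♙ ♙ ♙│2
1│♖ · ♗ ♕ ♔ ♗ · ♖│1
  ─────────────────
  a b c d e f g h

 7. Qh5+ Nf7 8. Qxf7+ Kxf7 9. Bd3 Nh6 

  a b c d e f g h
  ─────────────────
8│♜ · ♝ · · ♝ · ♜│8
7│♟ ♟ ♛ ♟ ♟ ♚ ♟ ♟│7
6│· · · · · ♟ · ♞│6
5│· · · · · · · ·│5
4│· ♙ · · ♙ · · ·│4
3│· · · ♗ · · · ♘│3
2│♙ · ♙ ♙ · ♙ ♙ ♙│2
1│♖ · ♗ · ♔ · · ♖│1
  ─────────────────
  a b c d e f g h

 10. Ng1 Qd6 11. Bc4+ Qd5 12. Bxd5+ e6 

  a b c d e f g h
  ─────────────────
8│♜ · ♝ · · ♝ · ♜│8
7│♟ ♟ · ♟ · ♚ ♟ ♟│7
6│· · · · ♟ ♟ · ♞│6
5│· · · ♗ · · · ·│5
4│· ♙ · · ♙ · · ·│4
3│· · · · · · · ·│3
2│♙ · ♙ ♙ · ♙ ♙ ♙│2
1│♖ · ♗ · ♔ · ♘ ♖│1
  ─────────────────
  a b c d e f g h



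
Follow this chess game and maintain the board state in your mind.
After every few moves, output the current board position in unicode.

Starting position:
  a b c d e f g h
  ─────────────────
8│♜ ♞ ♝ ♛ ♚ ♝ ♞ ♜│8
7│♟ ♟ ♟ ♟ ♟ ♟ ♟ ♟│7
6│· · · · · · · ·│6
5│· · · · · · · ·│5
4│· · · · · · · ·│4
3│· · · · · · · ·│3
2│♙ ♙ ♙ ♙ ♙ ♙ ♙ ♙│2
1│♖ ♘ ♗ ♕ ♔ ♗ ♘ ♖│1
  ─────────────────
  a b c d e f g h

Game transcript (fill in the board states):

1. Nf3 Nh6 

  a b c d e f g h
  ─────────────────
8│♜ ♞ ♝ ♛ ♚ ♝ · ♜│8
7│♟ ♟ ♟ ♟ ♟ ♟ ♟ ♟│7
6│· · · · · · · ♞│6
5│· · · · · · · ·│5
4│· · · · · · · ·│4
3│· · · · · ♘ · ·│3
2│♙ ♙ ♙ ♙ ♙ ♙ ♙ ♙│2
1│♖ ♘ ♗ ♕ ♔ ♗ · ♖│1
  ─────────────────
  a b c d e f g h

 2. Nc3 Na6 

  a b c d e f g h
  ─────────────────
8│♜ · ♝ ♛ ♚ ♝ · ♜│8
7│♟ ♟ ♟ ♟ ♟ ♟ ♟ ♟│7
6│♞ · · · · · · ♞│6
5│· · · · · · · ·│5
4│· · · · · · · ·│4
3│· · ♘ · · ♘ · ·│3
2│♙ ♙ ♙ ♙ ♙ ♙ ♙ ♙│2
1│♖ · ♗ ♕ ♔ ♗ · ♖│1
  ─────────────────
  a b c d e f g h

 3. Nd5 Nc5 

  a b c d e f g h
  ─────────────────
8│♜ · ♝ ♛ ♚ ♝ · ♜│8
7│♟ ♟ ♟ ♟ ♟ ♟ ♟ ♟│7
6│· · · · · · · ♞│6
5│· · ♞ ♘ · · · ·│5
4│· · · · · · · ·│4
3│· · · · · ♘ · ·│3
2│♙ ♙ ♙ ♙ ♙ ♙ ♙ ♙│2
1│♖ · ♗ ♕ ♔ ♗ · ♖│1
  ─────────────────
  a b c d e f g h

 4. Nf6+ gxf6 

  a b c d e f g h
  ─────────────────
8│♜ · ♝ ♛ ♚ ♝ · ♜│8
7│♟ ♟ ♟ ♟ ♟ ♟ · ♟│7
6│· · · · · ♟ · ♞│6
5│· · ♞ · · · · ·│5
4│· · · · · · · ·│4
3│· · · · · ♘ · ·│3
2│♙ ♙ ♙ ♙ ♙ ♙ ♙ ♙│2
1│♖ · ♗ ♕ ♔ ♗ · ♖│1
  ─────────────────
  a b c d e f g h

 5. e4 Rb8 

  a b c d e f g h
  ─────────────────
8│· ♜ ♝ ♛ ♚ ♝ · ♜│8
7│♟ ♟ ♟ ♟ ♟ ♟ · ♟│7
6│· · · · · ♟ · ♞│6
5│· · ♞ · · · · ·│5
4│· · · · ♙ · · ·│4
3│· · · · · ♘ · ·│3
2│♙ ♙ ♙ ♙ · ♙ ♙ ♙│2
1│♖ · ♗ ♕ ♔ ♗ · ♖│1
  ─────────────────
  a b c d e f g h



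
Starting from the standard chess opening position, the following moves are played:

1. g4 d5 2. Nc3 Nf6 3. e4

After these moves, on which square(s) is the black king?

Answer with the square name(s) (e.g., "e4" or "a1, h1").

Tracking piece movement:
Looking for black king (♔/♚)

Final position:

  a b c d e f g h
  ─────────────────
8│♜ ♞ ♝ ♛ ♚ ♝ · ♜│8
7│♟ ♟ ♟ · ♟ ♟ ♟ ♟│7
6│· · · · · ♞ · ·│6
5│· · · ♟ · · · ·│5
4│· · · · ♙ · ♙ ·│4
3│· · ♘ · · · · ·│3
2│♙ ♙ ♙ ♙ · ♙ · ♙│2
1│♖ · ♗ ♕ ♔ ♗ ♘ ♖│1
  ─────────────────
  a b c d e f g h


e8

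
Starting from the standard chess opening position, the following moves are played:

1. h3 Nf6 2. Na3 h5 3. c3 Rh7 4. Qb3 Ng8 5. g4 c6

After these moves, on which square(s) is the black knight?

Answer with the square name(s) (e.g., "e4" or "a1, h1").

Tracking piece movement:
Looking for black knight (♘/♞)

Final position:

  a b c d e f g h
  ─────────────────
8│♜ ♞ ♝ ♛ ♚ ♝ ♞ ·│8
7│♟ ♟ · ♟ ♟ ♟ ♟ ♜│7
6│· · ♟ · · · · ·│6
5│· · · · · · · ♟│5
4│· · · · · · ♙ ·│4
3│♘ ♕ ♙ · · · · ♙│3
2│♙ ♙ · ♙ ♙ ♙ · ·│2
1│♖ · ♗ · ♔ ♗ ♘ ♖│1
  ─────────────────
  a b c d e f g h


b8, g8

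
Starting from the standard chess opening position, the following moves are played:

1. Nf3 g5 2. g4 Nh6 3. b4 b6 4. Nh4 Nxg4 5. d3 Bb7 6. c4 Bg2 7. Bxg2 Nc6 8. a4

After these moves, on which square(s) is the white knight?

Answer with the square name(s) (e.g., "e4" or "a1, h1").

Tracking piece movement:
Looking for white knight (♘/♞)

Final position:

  a b c d e f g h
  ─────────────────
8│♜ · · ♛ ♚ ♝ · ♜│8
7│♟ · ♟ ♟ ♟ ♟ · ♟│7
6│· ♟ ♞ · · · · ·│6
5│· · · · · · ♟ ·│5
4│♙ ♙ ♙ · · · ♞ ♘│4
3│· · · ♙ · · · ·│3
2│· · · · ♙ ♙ ♗ ♙│2
1│♖ ♘ ♗ ♕ ♔ · · ♖│1
  ─────────────────
  a b c d e f g h


b1, h4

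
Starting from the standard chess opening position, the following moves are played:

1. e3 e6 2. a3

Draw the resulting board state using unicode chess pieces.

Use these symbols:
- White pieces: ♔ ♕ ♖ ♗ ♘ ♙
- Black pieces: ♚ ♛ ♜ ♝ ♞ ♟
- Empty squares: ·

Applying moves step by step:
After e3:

♜ ♞ ♝ ♛ ♚ ♝ ♞ ♜
♟ ♟ ♟ ♟ ♟ ♟ ♟ ♟
· · · · · · · ·
· · · · · · · ·
· · · · · · · ·
· · · · ♙ · · ·
♙ ♙ ♙ ♙ · ♙ ♙ ♙
♖ ♘ ♗ ♕ ♔ ♗ ♘ ♖


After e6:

♜ ♞ ♝ ♛ ♚ ♝ ♞ ♜
♟ ♟ ♟ ♟ · ♟ ♟ ♟
· · · · ♟ · · ·
· · · · · · · ·
· · · · · · · ·
· · · · ♙ · · ·
♙ ♙ ♙ ♙ · ♙ ♙ ♙
♖ ♘ ♗ ♕ ♔ ♗ ♘ ♖


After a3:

♜ ♞ ♝ ♛ ♚ ♝ ♞ ♜
♟ ♟ ♟ ♟ · ♟ ♟ ♟
· · · · ♟ · · ·
· · · · · · · ·
· · · · · · · ·
♙ · · · ♙ · · ·
· ♙ ♙ ♙ · ♙ ♙ ♙
♖ ♘ ♗ ♕ ♔ ♗ ♘ ♖



  a b c d e f g h
  ─────────────────
8│♜ ♞ ♝ ♛ ♚ ♝ ♞ ♜│8
7│♟ ♟ ♟ ♟ · ♟ ♟ ♟│7
6│· · · · ♟ · · ·│6
5│· · · · · · · ·│5
4│· · · · · · · ·│4
3│♙ · · · ♙ · · ·│3
2│· ♙ ♙ ♙ · ♙ ♙ ♙│2
1│♖ ♘ ♗ ♕ ♔ ♗ ♘ ♖│1
  ─────────────────
  a b c d e f g h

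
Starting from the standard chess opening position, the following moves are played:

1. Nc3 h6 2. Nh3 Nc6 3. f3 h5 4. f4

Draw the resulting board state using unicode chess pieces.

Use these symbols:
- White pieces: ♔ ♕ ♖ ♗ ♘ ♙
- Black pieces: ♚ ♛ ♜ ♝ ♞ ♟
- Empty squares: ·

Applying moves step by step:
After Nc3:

♜ ♞ ♝ ♛ ♚ ♝ ♞ ♜
♟ ♟ ♟ ♟ ♟ ♟ ♟ ♟
· · · · · · · ·
· · · · · · · ·
· · · · · · · ·
· · ♘ · · · · ·
♙ ♙ ♙ ♙ ♙ ♙ ♙ ♙
♖ · ♗ ♕ ♔ ♗ ♘ ♖


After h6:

♜ ♞ ♝ ♛ ♚ ♝ ♞ ♜
♟ ♟ ♟ ♟ ♟ ♟ ♟ ·
· · · · · · · ♟
· · · · · · · ·
· · · · · · · ·
· · ♘ · · · · ·
♙ ♙ ♙ ♙ ♙ ♙ ♙ ♙
♖ · ♗ ♕ ♔ ♗ ♘ ♖


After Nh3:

♜ ♞ ♝ ♛ ♚ ♝ ♞ ♜
♟ ♟ ♟ ♟ ♟ ♟ ♟ ·
· · · · · · · ♟
· · · · · · · ·
· · · · · · · ·
· · ♘ · · · · ♘
♙ ♙ ♙ ♙ ♙ ♙ ♙ ♙
♖ · ♗ ♕ ♔ ♗ · ♖


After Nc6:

♜ · ♝ ♛ ♚ ♝ ♞ ♜
♟ ♟ ♟ ♟ ♟ ♟ ♟ ·
· · ♞ · · · · ♟
· · · · · · · ·
· · · · · · · ·
· · ♘ · · · · ♘
♙ ♙ ♙ ♙ ♙ ♙ ♙ ♙
♖ · ♗ ♕ ♔ ♗ · ♖


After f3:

♜ · ♝ ♛ ♚ ♝ ♞ ♜
♟ ♟ ♟ ♟ ♟ ♟ ♟ ·
· · ♞ · · · · ♟
· · · · · · · ·
· · · · · · · ·
· · ♘ · · ♙ · ♘
♙ ♙ ♙ ♙ ♙ · ♙ ♙
♖ · ♗ ♕ ♔ ♗ · ♖


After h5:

♜ · ♝ ♛ ♚ ♝ ♞ ♜
♟ ♟ ♟ ♟ ♟ ♟ ♟ ·
· · ♞ · · · · ·
· · · · · · · ♟
· · · · · · · ·
· · ♘ · · ♙ · ♘
♙ ♙ ♙ ♙ ♙ · ♙ ♙
♖ · ♗ ♕ ♔ ♗ · ♖


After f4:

♜ · ♝ ♛ ♚ ♝ ♞ ♜
♟ ♟ ♟ ♟ ♟ ♟ ♟ ·
· · ♞ · · · · ·
· · · · · · · ♟
· · · · · ♙ · ·
· · ♘ · · · · ♘
♙ ♙ ♙ ♙ ♙ · ♙ ♙
♖ · ♗ ♕ ♔ ♗ · ♖



  a b c d e f g h
  ─────────────────
8│♜ · ♝ ♛ ♚ ♝ ♞ ♜│8
7│♟ ♟ ♟ ♟ ♟ ♟ ♟ ·│7
6│· · ♞ · · · · ·│6
5│· · · · · · · ♟│5
4│· · · · · ♙ · ·│4
3│· · ♘ · · · · ♘│3
2│♙ ♙ ♙ ♙ ♙ · ♙ ♙│2
1│♖ · ♗ ♕ ♔ ♗ · ♖│1
  ─────────────────
  a b c d e f g h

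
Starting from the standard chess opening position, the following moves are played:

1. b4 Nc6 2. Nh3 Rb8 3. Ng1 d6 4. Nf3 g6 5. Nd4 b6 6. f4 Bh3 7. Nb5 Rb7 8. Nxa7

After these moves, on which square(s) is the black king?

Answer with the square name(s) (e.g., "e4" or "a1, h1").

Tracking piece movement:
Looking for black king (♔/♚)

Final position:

  a b c d e f g h
  ─────────────────
8│· · · ♛ ♚ ♝ ♞ ♜│8
7│♘ ♜ ♟ · ♟ ♟ · ♟│7
6│· ♟ ♞ ♟ · · ♟ ·│6
5│· · · · · · · ·│5
4│· ♙ · · · ♙ · ·│4
3│· · · · · · · ♝│3
2│♙ · ♙ ♙ ♙ · ♙ ♙│2
1│♖ ♘ ♗ ♕ ♔ ♗ · ♖│1
  ─────────────────
  a b c d e f g h


e8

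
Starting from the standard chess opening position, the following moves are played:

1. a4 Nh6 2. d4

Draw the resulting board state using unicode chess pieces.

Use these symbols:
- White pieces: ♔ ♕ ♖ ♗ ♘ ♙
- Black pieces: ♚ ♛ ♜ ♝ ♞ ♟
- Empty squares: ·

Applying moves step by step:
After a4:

♜ ♞ ♝ ♛ ♚ ♝ ♞ ♜
♟ ♟ ♟ ♟ ♟ ♟ ♟ ♟
· · · · · · · ·
· · · · · · · ·
♙ · · · · · · ·
· · · · · · · ·
· ♙ ♙ ♙ ♙ ♙ ♙ ♙
♖ ♘ ♗ ♕ ♔ ♗ ♘ ♖


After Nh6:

♜ ♞ ♝ ♛ ♚ ♝ · ♜
♟ ♟ ♟ ♟ ♟ ♟ ♟ ♟
· · · · · · · ♞
· · · · · · · ·
♙ · · · · · · ·
· · · · · · · ·
· ♙ ♙ ♙ ♙ ♙ ♙ ♙
♖ ♘ ♗ ♕ ♔ ♗ ♘ ♖


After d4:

♜ ♞ ♝ ♛ ♚ ♝ · ♜
♟ ♟ ♟ ♟ ♟ ♟ ♟ ♟
· · · · · · · ♞
· · · · · · · ·
♙ · · ♙ · · · ·
· · · · · · · ·
· ♙ ♙ · ♙ ♙ ♙ ♙
♖ ♘ ♗ ♕ ♔ ♗ ♘ ♖



  a b c d e f g h
  ─────────────────
8│♜ ♞ ♝ ♛ ♚ ♝ · ♜│8
7│♟ ♟ ♟ ♟ ♟ ♟ ♟ ♟│7
6│· · · · · · · ♞│6
5│· · · · · · · ·│5
4│♙ · · ♙ · · · ·│4
3│· · · · · · · ·│3
2│· ♙ ♙ · ♙ ♙ ♙ ♙│2
1│♖ ♘ ♗ ♕ ♔ ♗ ♘ ♖│1
  ─────────────────
  a b c d e f g h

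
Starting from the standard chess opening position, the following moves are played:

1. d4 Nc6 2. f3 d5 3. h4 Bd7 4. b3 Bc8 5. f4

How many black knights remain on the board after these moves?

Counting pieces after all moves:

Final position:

  a b c d e f g h
  ─────────────────
8│♜ · ♝ ♛ ♚ ♝ ♞ ♜│8
7│♟ ♟ ♟ · ♟ ♟ ♟ ♟│7
6│· · ♞ · · · · ·│6
5│· · · ♟ · · · ·│5
4│· · · ♙ · ♙ · ♙│4
3│· ♙ · · · · · ·│3
2│♙ · ♙ · ♙ · ♙ ·│2
1│♖ ♘ ♗ ♕ ♔ ♗ ♘ ♖│1
  ─────────────────
  a b c d e f g h


2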